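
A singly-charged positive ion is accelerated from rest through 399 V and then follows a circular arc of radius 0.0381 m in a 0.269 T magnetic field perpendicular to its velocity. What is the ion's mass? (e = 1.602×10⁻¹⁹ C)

Combine |q|V = ½mv² and r = mv/(|q|B): eliminate v to get m = qB²r²/(2V).
m = (1.602×10⁻¹⁹)(0.269)²(0.0381)²/(2·399) ≈ 2.11×10⁻²⁶ kg.

m ≈ 2.11×10⁻²⁶ kg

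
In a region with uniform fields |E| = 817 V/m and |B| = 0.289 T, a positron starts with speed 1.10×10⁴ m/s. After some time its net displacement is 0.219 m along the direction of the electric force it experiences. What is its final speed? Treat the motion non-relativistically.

B does no work; ΔKE = |q|E d.
½mv_f² = ½mv₀² + |q|Ed = ½(9.109×10⁻³¹)(1.10×10⁴)² + (1.602×10⁻¹⁹)(817)(0.219) ≈ 5.511×10⁻²³ J + 2.866×10⁻¹⁷ J ≈ 2.866×10⁻¹⁷ J.
v_f = √(2·2.866×10⁻¹⁷/9.109×10⁻³¹) ≈ 7.93×10⁶ m/s.

v_f ≈ 7.93×10⁶ m/s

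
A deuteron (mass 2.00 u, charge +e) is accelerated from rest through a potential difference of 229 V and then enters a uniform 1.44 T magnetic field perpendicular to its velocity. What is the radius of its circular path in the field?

Acceleration: |q|V = ½mv² ⇒ v = √(2|q|V/m) = √(2·1.602×10⁻¹⁹·229/3.322×10⁻²⁷) ≈ 1.486×10⁵ m/s.
In the field: r = mv/(|q|B) = (3.322×10⁻²⁷)(1.486×10⁵)/((1.602×10⁻¹⁹)(1.44)) ≈ 2.14×10⁻³ m.

r ≈ 2.14×10⁻³ m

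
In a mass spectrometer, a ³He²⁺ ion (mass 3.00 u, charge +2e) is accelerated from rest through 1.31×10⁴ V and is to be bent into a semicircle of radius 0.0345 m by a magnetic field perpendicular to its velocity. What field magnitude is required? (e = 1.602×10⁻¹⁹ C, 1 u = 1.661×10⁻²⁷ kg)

B ≈ 0.585 T

v = √(2|q|V/m) = √(2·3.204×10⁻¹⁹·1.31×10⁴/4.983×10⁻²⁷) ≈ 1.298×10⁶ m/s.
B = mv/(|q|r) = (4.983×10⁻²⁷)(1.298×10⁶)/((3.204×10⁻¹⁹)(0.0345)) ≈ 0.585 T.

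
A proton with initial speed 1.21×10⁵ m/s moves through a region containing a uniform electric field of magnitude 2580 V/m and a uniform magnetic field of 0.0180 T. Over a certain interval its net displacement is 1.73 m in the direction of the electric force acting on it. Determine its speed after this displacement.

B does no work; ΔKE = |q|E d.
½mv_f² = ½mv₀² + |q|Ed = ½(1.673×10⁻²⁷)(1.21×10⁵)² + (1.602×10⁻¹⁹)(2580)(1.73) ≈ 1.225×10⁻¹⁷ J + 7.150×10⁻¹⁶ J ≈ 7.273×10⁻¹⁶ J.
v_f = √(2·7.273×10⁻¹⁶/1.673×10⁻²⁷) ≈ 9.32×10⁵ m/s.

v_f ≈ 9.32×10⁵ m/s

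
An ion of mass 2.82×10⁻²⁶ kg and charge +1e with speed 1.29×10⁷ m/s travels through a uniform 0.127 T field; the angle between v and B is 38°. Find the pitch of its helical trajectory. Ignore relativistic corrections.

v∥ = v cosθ = 1.29×10⁷·cos38° ≈ 1.017×10⁷ m/s.
T = 2πm/(|q|B) = 2π(2.82×10⁻²⁶)/((1.602×10⁻¹⁹)(0.127)) ≈ 8.709×10⁻⁶ s.
pitch = v∥ T = (1.017×10⁷)(8.709×10⁻⁶) ≈ 88.5 m.

p ≈ 88.5 m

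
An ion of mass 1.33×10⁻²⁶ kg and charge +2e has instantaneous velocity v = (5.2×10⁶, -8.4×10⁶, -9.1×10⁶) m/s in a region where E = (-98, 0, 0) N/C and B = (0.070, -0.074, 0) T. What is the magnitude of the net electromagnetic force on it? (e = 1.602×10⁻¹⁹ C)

v×B = (-6.73×10⁵, -6.37×10⁵, 2.03×10⁵) N/C.
E + v×B = (-6.73×10⁵, -6.37×10⁵, 2.03×10⁵) N/C.
F = q(E + v×B) = (3.204×10⁻¹⁹ C)·(-6.73×10⁵, -6.37×10⁵, 2.03×10⁵) = (-2.16×10⁻¹³, -2.04×10⁻¹³, 6.51×10⁻¹⁴) N.
|F| = 3.04×10⁻¹³ N.

|F| ≈ 3.04×10⁻¹³ N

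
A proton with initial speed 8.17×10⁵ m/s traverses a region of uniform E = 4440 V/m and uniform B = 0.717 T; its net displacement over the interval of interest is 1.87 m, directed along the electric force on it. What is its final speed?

B does no work; ΔKE = |q|E d.
½mv_f² = ½mv₀² + |q|Ed = ½(1.673×10⁻²⁷)(8.17×10⁵)² + (1.602×10⁻¹⁹)(4440)(1.87) ≈ 5.584×10⁻¹⁶ J + 1.330×10⁻¹⁵ J ≈ 1.888×10⁻¹⁵ J.
v_f = √(2·1.888×10⁻¹⁵/1.673×10⁻²⁷) ≈ 1.50×10⁶ m/s.

v_f ≈ 1.50×10⁶ m/s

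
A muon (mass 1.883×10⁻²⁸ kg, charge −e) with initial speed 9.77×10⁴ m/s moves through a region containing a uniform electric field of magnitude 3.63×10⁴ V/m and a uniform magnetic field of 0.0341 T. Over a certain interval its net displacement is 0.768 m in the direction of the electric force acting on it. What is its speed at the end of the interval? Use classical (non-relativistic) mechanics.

B does no work; ΔKE = |q|E d.
½mv_f² = ½mv₀² + |q|Ed = ½(1.883×10⁻²⁸)(9.77×10⁴)² + (1.602×10⁻¹⁹)(3.63×10⁴)(0.768) ≈ 8.987×10⁻¹⁹ J + 4.466×10⁻¹⁵ J ≈ 4.467×10⁻¹⁵ J.
v_f = √(2·4.467×10⁻¹⁵/1.883×10⁻²⁸) ≈ 6.89×10⁶ m/s.

v_f ≈ 6.89×10⁶ m/s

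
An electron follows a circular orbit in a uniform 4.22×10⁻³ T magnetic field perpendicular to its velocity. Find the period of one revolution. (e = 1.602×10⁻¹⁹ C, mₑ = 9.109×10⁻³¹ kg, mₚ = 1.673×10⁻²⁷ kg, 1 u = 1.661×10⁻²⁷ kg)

T ≈ 8.47×10⁻⁹ s

The cyclotron period depends only on m, q, B: T = 2πm/(|q|B).
T = 2π(9.109×10⁻³¹)/((1.602×10⁻¹⁹)(4.22×10⁻³)) ≈ 8.47×10⁻⁹ s.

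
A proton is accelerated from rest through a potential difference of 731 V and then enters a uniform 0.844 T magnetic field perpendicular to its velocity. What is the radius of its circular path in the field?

Acceleration: |q|V = ½mv² ⇒ v = √(2|q|V/m) = √(2·1.602×10⁻¹⁹·731/1.673×10⁻²⁷) ≈ 3.742×10⁵ m/s.
In the field: r = mv/(|q|B) = (1.673×10⁻²⁷)(3.742×10⁵)/((1.602×10⁻¹⁹)(0.844)) ≈ 4.63×10⁻³ m.

r ≈ 4.63×10⁻³ m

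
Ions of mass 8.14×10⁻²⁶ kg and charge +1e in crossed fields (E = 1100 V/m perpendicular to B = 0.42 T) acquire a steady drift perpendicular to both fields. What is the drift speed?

v_d ≈ 2600 m/s

The steady drift has the magnetic force balancing the electric force, so v_d = E/B.
v_d = 1100/0.42 = 2600 m/s.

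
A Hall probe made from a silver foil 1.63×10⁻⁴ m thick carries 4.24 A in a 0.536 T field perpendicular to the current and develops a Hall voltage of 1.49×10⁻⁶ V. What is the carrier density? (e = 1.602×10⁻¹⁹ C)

From V_H = IB/(n e t), n = IB/(V_H e t).
n = (4.24)(0.536)/((1.49×10⁻⁶)(1.602×10⁻¹⁹)(1.63×10⁻⁴)) ≈ 5.84×10²⁸ m⁻³.

n ≈ 5.84×10²⁸ m⁻³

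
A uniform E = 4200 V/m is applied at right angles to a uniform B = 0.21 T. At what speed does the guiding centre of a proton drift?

v_d ≈ 2.0×10⁴ m/s

The E×B drift speed is v_d = E/B.
v_d = 4200/0.21 = 2.0×10⁴ m/s.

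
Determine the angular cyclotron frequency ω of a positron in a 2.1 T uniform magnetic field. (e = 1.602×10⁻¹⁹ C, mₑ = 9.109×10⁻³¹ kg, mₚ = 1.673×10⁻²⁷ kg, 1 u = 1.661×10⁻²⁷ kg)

ω ≈ 3.7×10¹¹ rad/s

ω = |q|B/m.
ω = (1.602×10⁻¹⁹)(2.1)/9.109×10⁻³¹ ≈ 3.7×10¹¹ rad/s.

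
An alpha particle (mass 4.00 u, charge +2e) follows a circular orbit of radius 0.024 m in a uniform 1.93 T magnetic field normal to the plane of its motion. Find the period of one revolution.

The cyclotron period depends only on m, q, B: T = 2πm/(|q|B).
T = 2π(6.644×10⁻²⁷)/((3.204×10⁻¹⁹)(1.93)) ≈ 6.75×10⁻⁸ s.

T ≈ 6.75×10⁻⁸ s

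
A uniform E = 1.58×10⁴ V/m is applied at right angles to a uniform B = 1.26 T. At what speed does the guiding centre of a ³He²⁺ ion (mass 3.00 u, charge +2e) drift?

v_d ≈ 1.25×10⁴ m/s

The E×B drift speed is v_d = E/B.
v_d = 1.58×10⁴/1.26 = 1.25×10⁴ m/s.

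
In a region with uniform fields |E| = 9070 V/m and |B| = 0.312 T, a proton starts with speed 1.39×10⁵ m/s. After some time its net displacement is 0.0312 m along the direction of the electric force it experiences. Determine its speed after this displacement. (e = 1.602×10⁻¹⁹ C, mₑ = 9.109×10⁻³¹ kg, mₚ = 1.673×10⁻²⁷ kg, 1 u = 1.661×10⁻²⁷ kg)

B does no work; ΔKE = |q|E d.
½mv_f² = ½mv₀² + |q|Ed = ½(1.673×10⁻²⁷)(1.39×10⁵)² + (1.602×10⁻¹⁹)(9070)(0.0312) ≈ 1.616×10⁻¹⁷ J + 4.533×10⁻¹⁷ J ≈ 6.150×10⁻¹⁷ J.
v_f = √(2·6.150×10⁻¹⁷/1.673×10⁻²⁷) ≈ 2.71×10⁵ m/s.

v_f ≈ 2.71×10⁵ m/s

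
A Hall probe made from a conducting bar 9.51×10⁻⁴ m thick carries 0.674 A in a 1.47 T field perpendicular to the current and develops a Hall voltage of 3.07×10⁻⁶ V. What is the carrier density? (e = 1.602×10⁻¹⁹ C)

From V_H = IB/(n e t), n = IB/(V_H e t).
n = (0.674)(1.47)/((3.07×10⁻⁶)(1.602×10⁻¹⁹)(9.51×10⁻⁴)) ≈ 2.12×10²⁷ m⁻³.

n ≈ 2.12×10²⁷ m⁻³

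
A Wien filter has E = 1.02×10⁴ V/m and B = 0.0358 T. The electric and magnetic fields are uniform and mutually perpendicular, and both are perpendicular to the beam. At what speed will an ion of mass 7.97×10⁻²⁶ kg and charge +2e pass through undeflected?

v = 2.85×10⁵ m/s

Straight-line motion ⇒ electric and magnetic forces cancel, so E = vB.
v = E/B = 1.02×10⁴/0.0358 = 2.85×10⁵ m/s.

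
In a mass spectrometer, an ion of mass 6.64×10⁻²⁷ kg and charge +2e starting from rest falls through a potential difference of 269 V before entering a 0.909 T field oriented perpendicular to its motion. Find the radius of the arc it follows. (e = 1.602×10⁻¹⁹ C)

Acceleration: |q|V = ½mv² ⇒ v = √(2|q|V/m) = √(2·3.204×10⁻¹⁹·269/6.64×10⁻²⁷) ≈ 1.611×10⁵ m/s.
In the field: r = mv/(|q|B) = (6.64×10⁻²⁷)(1.611×10⁵)/((3.204×10⁻¹⁹)(0.909)) ≈ 3.67×10⁻³ m.

r ≈ 3.67×10⁻³ m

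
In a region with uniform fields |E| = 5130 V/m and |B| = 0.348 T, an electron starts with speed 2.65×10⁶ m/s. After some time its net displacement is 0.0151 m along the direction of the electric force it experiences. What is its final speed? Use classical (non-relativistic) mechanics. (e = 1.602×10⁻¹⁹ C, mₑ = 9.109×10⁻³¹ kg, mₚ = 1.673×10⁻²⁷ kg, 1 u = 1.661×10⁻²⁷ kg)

v_f ≈ 5.85×10⁶ m/s

B does no work; ΔKE = |q|E d.
½mv_f² = ½mv₀² + |q|Ed = ½(9.109×10⁻³¹)(2.65×10⁶)² + (1.602×10⁻¹⁹)(5130)(0.0151) ≈ 3.198×10⁻¹⁸ J + 1.241×10⁻¹⁷ J ≈ 1.561×10⁻¹⁷ J.
v_f = √(2·1.561×10⁻¹⁷/9.109×10⁻³¹) ≈ 5.85×10⁶ m/s.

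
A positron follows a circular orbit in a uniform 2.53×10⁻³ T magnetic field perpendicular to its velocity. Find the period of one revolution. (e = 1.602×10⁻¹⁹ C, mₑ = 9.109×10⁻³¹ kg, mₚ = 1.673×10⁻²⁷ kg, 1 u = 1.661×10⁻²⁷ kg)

The cyclotron period depends only on m, q, B: T = 2πm/(|q|B).
T = 2π(9.109×10⁻³¹)/((1.602×10⁻¹⁹)(2.53×10⁻³)) ≈ 1.41×10⁻⁸ s.

T ≈ 1.41×10⁻⁸ s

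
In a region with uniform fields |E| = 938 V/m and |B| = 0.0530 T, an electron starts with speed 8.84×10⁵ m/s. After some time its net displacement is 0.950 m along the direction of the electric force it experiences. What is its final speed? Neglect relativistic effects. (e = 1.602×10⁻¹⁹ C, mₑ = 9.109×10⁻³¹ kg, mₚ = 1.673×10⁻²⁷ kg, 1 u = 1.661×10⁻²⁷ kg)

B does no work; ΔKE = |q|E d.
½mv_f² = ½mv₀² + |q|Ed = ½(9.109×10⁻³¹)(8.84×10⁵)² + (1.602×10⁻¹⁹)(938)(0.950) ≈ 3.559×10⁻¹⁹ J + 1.428×10⁻¹⁶ J ≈ 1.431×10⁻¹⁶ J.
v_f = √(2·1.431×10⁻¹⁶/9.109×10⁻³¹) ≈ 1.77×10⁷ m/s.

v_f ≈ 1.77×10⁷ m/s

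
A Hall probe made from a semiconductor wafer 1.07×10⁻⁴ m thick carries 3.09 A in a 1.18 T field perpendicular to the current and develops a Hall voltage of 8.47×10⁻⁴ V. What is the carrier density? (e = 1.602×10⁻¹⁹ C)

n ≈ 2.51×10²⁶ m⁻³

From V_H = IB/(n e t), n = IB/(V_H e t).
n = (3.09)(1.18)/((8.47×10⁻⁴)(1.602×10⁻¹⁹)(1.07×10⁻⁴)) ≈ 2.51×10²⁶ m⁻³.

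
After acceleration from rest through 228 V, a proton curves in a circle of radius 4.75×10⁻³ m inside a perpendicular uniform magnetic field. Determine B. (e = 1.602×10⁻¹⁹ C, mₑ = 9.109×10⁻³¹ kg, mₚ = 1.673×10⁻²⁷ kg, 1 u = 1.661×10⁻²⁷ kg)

v = √(2|q|V/m) = √(2·1.602×10⁻¹⁹·228/1.673×10⁻²⁷) ≈ 2.090×10⁵ m/s.
B = mv/(|q|r) = (1.673×10⁻²⁷)(2.090×10⁵)/((1.602×10⁻¹⁹)(4.75×10⁻³)) ≈ 0.459 T.

B ≈ 0.459 T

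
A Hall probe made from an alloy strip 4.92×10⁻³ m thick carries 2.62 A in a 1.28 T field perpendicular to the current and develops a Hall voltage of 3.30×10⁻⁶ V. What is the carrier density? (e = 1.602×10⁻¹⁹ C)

From V_H = IB/(n e t), n = IB/(V_H e t).
n = (2.62)(1.28)/((3.30×10⁻⁶)(1.602×10⁻¹⁹)(4.92×10⁻³)) ≈ 1.29×10²⁷ m⁻³.

n ≈ 1.29×10²⁷ m⁻³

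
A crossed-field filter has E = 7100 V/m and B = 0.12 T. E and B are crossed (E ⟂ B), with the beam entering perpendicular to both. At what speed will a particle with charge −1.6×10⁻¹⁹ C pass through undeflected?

v = 5.9×10⁴ m/s

Zero net Lorentz force requires |qE| = |q v×B|, i.e. E = vB.
v = E/B = 7100/0.12 = 5.9×10⁴ m/s.
The result is independent of the particle's charge and mass.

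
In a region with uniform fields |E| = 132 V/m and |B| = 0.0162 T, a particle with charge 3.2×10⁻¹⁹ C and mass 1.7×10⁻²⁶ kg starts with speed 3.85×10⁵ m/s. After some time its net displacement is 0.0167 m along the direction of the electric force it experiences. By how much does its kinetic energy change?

ΔKE ≈ 7.05×10⁻¹⁹ J

The magnetic force is always ⟂ v and does no work; only the electric force changes KE.
ΔKE = F_E · d = |q|E d = (3.2×10⁻¹⁹)(132)(0.0167) ≈ 7.05×10⁻¹⁹ J.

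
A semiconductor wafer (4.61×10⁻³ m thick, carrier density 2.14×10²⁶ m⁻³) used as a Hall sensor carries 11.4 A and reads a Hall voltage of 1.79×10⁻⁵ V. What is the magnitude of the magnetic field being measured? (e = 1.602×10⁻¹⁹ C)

From V_H = IB/(n e t), B = V_H n e t / I.
B = (1.79×10⁻⁵)(2.14×10²⁶)(1.602×10⁻¹⁹)(4.61×10⁻³)/11.4 ≈ 0.248 T.

B ≈ 0.248 T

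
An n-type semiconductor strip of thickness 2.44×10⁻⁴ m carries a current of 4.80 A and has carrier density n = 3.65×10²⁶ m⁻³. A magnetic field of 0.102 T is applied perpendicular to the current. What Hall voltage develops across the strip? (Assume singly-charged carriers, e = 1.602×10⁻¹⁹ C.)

V_H ≈ 3.43×10⁻⁵ V

V_H = IB/(n e t).
V_H = (4.80)(0.102)/((3.65×10²⁶)(1.602×10⁻¹⁹)(2.44×10⁻⁴)) ≈ 3.43×10⁻⁵ V.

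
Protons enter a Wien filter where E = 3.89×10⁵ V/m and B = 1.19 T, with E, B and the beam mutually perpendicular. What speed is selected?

v = 3.27×10⁵ m/s

Zero net Lorentz force requires |qE| = |q v×B|, i.e. E = vB.
v = E/B = 3.89×10⁵/1.19 = 3.27×10⁵ m/s.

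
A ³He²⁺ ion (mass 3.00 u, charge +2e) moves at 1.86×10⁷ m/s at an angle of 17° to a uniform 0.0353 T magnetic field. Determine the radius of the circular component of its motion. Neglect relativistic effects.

v⊥ = v sinθ = 1.86×10⁷·sin17° ≈ 5.438×10⁶ m/s.
r = m v⊥/(|q|B) = (4.983×10⁻²⁷)(5.438×10⁶)/((3.204×10⁻¹⁹)(0.0353)) ≈ 2.40 m.

r ≈ 2.40 m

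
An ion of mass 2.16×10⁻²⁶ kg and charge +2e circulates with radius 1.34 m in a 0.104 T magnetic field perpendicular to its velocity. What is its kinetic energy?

v = |q|Br/m, then KE = ½mv² = (qBr)²/(2m).
v = (3.204×10⁻¹⁹)(0.104)(1.34)/2.16×10⁻²⁶ ≈ 2.067×10⁶ m/s.
KE = ½(2.16×10⁻²⁶)(2.067×10⁶)² ≈ 4.62×10⁻¹⁴ J.

KE ≈ 4.62×10⁻¹⁴ J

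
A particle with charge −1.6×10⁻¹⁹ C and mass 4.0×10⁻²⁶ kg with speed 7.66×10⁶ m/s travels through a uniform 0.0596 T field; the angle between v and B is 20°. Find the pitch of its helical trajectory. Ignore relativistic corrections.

p ≈ 190 m

v∥ = v cosθ = 7.66×10⁶·cos20° ≈ 7.198×10⁶ m/s.
T = 2πm/(|q|B) = 2π(4.0×10⁻²⁶)/((1.6×10⁻¹⁹)(0.0596)) ≈ 2.636×10⁻⁵ s.
pitch = v∥ T = (7.198×10⁶)(2.636×10⁻⁵) ≈ 190 m.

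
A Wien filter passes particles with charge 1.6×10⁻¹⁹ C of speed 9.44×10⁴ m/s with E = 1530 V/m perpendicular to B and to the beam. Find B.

B = 0.0162 T

Balance of forces in the selector: qE = qvB ⇒ B = E/v.
B = 1530/9.44×10⁴ = 0.0162 T.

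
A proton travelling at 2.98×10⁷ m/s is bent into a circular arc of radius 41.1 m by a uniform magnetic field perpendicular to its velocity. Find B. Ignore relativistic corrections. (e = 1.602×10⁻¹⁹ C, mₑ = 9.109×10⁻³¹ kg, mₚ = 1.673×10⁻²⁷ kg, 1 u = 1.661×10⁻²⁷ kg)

From |q|vB = mv²/r, B = mv/(|q|r).
B = (1.673×10⁻²⁷)(2.98×10⁷)/((1.602×10⁻¹⁹)(41.1)) ≈ 7.57×10⁻³ T.

B ≈ 7.57×10⁻³ T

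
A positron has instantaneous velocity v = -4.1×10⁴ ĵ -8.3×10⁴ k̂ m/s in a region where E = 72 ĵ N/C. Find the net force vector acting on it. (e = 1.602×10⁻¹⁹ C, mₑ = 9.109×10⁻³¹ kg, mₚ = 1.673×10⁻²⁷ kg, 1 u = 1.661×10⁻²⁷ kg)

Only an electric field acts, so F = qE = (1.602×10⁻¹⁹ C)·(0, 72.0, 0) = (0, 1.15×10⁻¹⁷, 0) N.

F ≈ (0, 1.15×10⁻¹⁷, 0) N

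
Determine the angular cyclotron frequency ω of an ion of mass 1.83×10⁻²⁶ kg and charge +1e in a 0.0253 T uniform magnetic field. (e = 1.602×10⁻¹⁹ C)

ω ≈ 2.21×10⁵ rad/s

ω = |q|B/m.
ω = (1.602×10⁻¹⁹)(0.0253)/1.83×10⁻²⁶ ≈ 2.21×10⁵ rad/s.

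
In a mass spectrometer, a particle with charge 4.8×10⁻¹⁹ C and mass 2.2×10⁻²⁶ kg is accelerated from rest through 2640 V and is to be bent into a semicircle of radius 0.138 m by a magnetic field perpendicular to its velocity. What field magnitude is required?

v = √(2|q|V/m) = √(2·4.8×10⁻¹⁹·2640/2.2×10⁻²⁶) ≈ 3.394×10⁵ m/s.
B = mv/(|q|r) = (2.2×10⁻²⁶)(3.394×10⁵)/((4.8×10⁻¹⁹)(0.138)) ≈ 0.113 T.

B ≈ 0.113 T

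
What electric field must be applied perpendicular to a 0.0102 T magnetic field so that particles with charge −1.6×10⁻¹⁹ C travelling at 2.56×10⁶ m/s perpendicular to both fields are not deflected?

E = 2.61×10⁴ V/m

For straight-line motion qE = qvB, so E = vB.
E = 2.56×10⁶ × 0.0102 = 2.61×10⁴ V/m.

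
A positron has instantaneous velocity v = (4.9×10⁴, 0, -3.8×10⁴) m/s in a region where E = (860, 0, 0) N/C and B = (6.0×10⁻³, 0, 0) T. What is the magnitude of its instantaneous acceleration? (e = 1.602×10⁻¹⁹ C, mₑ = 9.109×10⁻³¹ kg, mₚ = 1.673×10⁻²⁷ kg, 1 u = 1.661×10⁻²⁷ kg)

|a| ≈ 1.56×10¹⁴ m/s²

v×B = (0, -228, 0) N/C.
E + v×B = (860, -228, 0) N/C.
F = q(E + v×B) = (1.602×10⁻¹⁹ C)·(860, -228, 0) = (1.38×10⁻¹⁶, -3.65×10⁻¹⁷, 0) N.
|a| = |F|/m = 1.425×10⁻¹⁶/9.109×10⁻³¹ ≈ 1.56×10¹⁴ m/s².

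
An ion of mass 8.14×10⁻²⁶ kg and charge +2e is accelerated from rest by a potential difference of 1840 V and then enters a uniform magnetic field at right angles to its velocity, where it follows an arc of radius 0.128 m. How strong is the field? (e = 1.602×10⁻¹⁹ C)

v = √(2|q|V/m) = √(2·3.204×10⁻¹⁹·1840/8.14×10⁻²⁶) ≈ 1.204×10⁵ m/s.
B = mv/(|q|r) = (8.14×10⁻²⁶)(1.204×10⁵)/((3.204×10⁻¹⁹)(0.128)) ≈ 0.239 T.

B ≈ 0.239 T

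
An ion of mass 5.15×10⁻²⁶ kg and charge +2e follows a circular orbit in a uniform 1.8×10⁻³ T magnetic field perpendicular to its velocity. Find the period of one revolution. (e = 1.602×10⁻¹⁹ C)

T ≈ 5.6×10⁻⁴ s

The cyclotron period depends only on m, q, B: T = 2πm/(|q|B).
T = 2π(5.15×10⁻²⁶)/((3.204×10⁻¹⁹)(1.8×10⁻³)) ≈ 5.6×10⁻⁴ s.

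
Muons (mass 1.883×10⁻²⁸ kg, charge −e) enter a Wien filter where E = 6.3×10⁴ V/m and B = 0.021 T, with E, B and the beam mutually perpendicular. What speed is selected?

For undeflected motion the electric and magnetic forces balance: qE = qvB.
v = E/B = 6.3×10⁴/0.021 = 3.0×10⁶ m/s.

v = 3.0×10⁶ m/s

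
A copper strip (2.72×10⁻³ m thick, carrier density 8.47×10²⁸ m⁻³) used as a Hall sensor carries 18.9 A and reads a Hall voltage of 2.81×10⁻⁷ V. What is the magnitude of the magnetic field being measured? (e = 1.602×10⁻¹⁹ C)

B ≈ 0.549 T

From V_H = IB/(n e t), B = V_H n e t / I.
B = (2.81×10⁻⁷)(8.47×10²⁸)(1.602×10⁻¹⁹)(2.72×10⁻³)/18.9 ≈ 0.549 T.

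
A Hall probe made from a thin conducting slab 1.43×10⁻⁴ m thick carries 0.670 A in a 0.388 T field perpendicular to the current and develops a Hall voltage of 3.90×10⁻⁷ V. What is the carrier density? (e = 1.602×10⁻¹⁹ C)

n ≈ 2.91×10²⁸ m⁻³

From V_H = IB/(n e t), n = IB/(V_H e t).
n = (0.670)(0.388)/((3.90×10⁻⁷)(1.602×10⁻¹⁹)(1.43×10⁻⁴)) ≈ 2.91×10²⁸ m⁻³.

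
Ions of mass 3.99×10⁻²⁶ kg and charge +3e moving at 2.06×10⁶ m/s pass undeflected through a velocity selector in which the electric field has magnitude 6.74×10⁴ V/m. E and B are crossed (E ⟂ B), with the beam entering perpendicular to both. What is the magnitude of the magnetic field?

Balance of forces in the selector: qE = qvB ⇒ B = E/v.
B = 6.74×10⁴/2.06×10⁶ = 0.0327 T.

B = 0.0327 T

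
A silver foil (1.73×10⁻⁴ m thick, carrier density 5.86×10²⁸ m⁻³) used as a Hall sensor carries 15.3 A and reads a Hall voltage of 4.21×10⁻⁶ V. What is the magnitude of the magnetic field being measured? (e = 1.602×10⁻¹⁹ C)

From V_H = IB/(n e t), B = V_H n e t / I.
B = (4.21×10⁻⁶)(5.86×10²⁸)(1.602×10⁻¹⁹)(1.73×10⁻⁴)/15.3 ≈ 0.447 T.

B ≈ 0.447 T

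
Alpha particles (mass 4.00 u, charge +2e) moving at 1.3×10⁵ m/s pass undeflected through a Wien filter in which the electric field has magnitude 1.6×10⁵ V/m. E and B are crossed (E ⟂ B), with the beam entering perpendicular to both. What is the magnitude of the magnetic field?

Balance of forces in the selector: qE = qvB ⇒ B = E/v.
B = 1.6×10⁵/1.3×10⁵ = 1.2 T.

B = 1.2 T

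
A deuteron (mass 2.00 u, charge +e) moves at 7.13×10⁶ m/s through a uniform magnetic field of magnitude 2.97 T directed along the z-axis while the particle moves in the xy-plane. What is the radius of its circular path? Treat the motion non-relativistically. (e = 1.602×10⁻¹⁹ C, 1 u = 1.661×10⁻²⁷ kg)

r ≈ 0.0498 m

The magnetic force provides the centripetal force: |q|vB = mv²/r.
r = mv/(|q|B) = (3.322×10⁻²⁷)(7.13×10⁶)/((1.602×10⁻¹⁹)(2.97)) ≈ 0.0498 m.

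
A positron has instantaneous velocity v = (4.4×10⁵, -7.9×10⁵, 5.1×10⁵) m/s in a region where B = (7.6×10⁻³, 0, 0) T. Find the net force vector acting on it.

F ≈ (0, 6.21×10⁻¹⁶, 9.62×10⁻¹⁶) N

v×B = (0, 3880, 6000) N/C.
F = q v×B = (1.602×10⁻¹⁹ C)·(0, 3880, 6000) = (0, 6.21×10⁻¹⁶, 9.62×10⁻¹⁶) N.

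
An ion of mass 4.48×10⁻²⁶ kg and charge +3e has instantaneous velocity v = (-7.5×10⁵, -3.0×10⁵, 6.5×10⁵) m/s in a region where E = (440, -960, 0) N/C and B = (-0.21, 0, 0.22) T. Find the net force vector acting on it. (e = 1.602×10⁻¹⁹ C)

v×B = (-6.60×10⁴, 2.85×10⁴, -6.30×10⁴) N/C.
E + v×B = (-6.56×10⁴, 2.75×10⁴, -6.30×10⁴) N/C.
F = q(E + v×B) = (4.806×10⁻¹⁹ C)·(-6.56×10⁴, 2.75×10⁴, -6.30×10⁴) = (-3.15×10⁻¹⁴, 1.32×10⁻¹⁴, -3.03×10⁻¹⁴) N.

F ≈ (-3.15×10⁻¹⁴, 1.32×10⁻¹⁴, -3.03×10⁻¹⁴) N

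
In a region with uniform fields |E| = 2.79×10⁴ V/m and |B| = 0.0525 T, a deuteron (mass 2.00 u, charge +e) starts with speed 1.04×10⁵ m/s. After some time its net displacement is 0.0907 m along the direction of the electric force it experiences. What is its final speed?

B does no work; ΔKE = |q|E d.
½mv_f² = ½mv₀² + |q|Ed = ½(3.322×10⁻²⁷)(1.04×10⁵)² + (1.602×10⁻¹⁹)(2.79×10⁴)(0.0907) ≈ 1.797×10⁻¹⁷ J + 4.054×10⁻¹⁶ J ≈ 4.234×10⁻¹⁶ J.
v_f = √(2·4.234×10⁻¹⁶/3.322×10⁻²⁷) ≈ 5.05×10⁵ m/s.

v_f ≈ 5.05×10⁵ m/s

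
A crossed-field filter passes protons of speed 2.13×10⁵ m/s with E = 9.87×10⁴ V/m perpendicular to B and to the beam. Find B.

B = 0.463 T

Balance of forces in the selector: qE = qvB ⇒ B = E/v.
B = 9.87×10⁴/2.13×10⁵ = 0.463 T.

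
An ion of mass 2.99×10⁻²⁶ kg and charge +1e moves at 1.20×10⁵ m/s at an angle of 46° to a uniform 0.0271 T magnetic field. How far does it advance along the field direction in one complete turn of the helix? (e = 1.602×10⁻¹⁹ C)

p ≈ 3.61 m

v∥ = v cosθ = 1.20×10⁵·cos46° ≈ 8.336×10⁴ m/s.
T = 2πm/(|q|B) = 2π(2.99×10⁻²⁶)/((1.602×10⁻¹⁹)(0.0271)) ≈ 4.327×10⁻⁵ s.
pitch = v∥ T = (8.336×10⁴)(4.327×10⁻⁵) ≈ 3.61 m.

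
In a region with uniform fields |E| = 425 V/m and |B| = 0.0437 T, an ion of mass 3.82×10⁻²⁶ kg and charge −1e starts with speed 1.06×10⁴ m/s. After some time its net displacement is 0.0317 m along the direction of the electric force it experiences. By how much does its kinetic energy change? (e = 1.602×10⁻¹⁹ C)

The magnetic force is always ⟂ v and does no work; only the electric force changes KE.
ΔKE = F_E · d = |q|E d = (1.602×10⁻¹⁹)(425)(0.0317) ≈ 2.16×10⁻¹⁸ J.

ΔKE ≈ 2.16×10⁻¹⁸ J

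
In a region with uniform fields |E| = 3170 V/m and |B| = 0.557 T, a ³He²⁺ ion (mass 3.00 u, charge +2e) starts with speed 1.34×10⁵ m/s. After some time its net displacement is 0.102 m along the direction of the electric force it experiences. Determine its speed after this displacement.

v_f ≈ 2.44×10⁵ m/s

B does no work; ΔKE = |q|E d.
½mv_f² = ½mv₀² + |q|Ed = ½(4.983×10⁻²⁷)(1.34×10⁵)² + (3.204×10⁻¹⁹)(3170)(0.102) ≈ 4.474×10⁻¹⁷ J + 1.036×10⁻¹⁶ J ≈ 1.483×10⁻¹⁶ J.
v_f = √(2·1.483×10⁻¹⁶/4.983×10⁻²⁷) ≈ 2.44×10⁵ m/s.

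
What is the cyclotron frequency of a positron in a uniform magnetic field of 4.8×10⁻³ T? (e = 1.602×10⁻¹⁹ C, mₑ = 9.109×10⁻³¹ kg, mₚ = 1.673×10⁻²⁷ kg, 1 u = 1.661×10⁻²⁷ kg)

f ≈ 1.3×10⁸ Hz

f = |q|B/(2πm).
f = (1.602×10⁻¹⁹)(4.8×10⁻³)/(2π·9.109×10⁻³¹) ≈ 1.3×10⁸ Hz.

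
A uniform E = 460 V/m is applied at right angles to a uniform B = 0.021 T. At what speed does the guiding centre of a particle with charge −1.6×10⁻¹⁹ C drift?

The E×B drift speed is v_d = E/B.
v_d = 460/0.021 = 2.2×10⁴ m/s.

v_d ≈ 2.2×10⁴ m/s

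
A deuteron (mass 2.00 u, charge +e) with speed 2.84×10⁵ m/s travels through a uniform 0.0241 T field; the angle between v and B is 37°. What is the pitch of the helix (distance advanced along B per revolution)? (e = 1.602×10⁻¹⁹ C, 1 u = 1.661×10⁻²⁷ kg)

v∥ = v cosθ = 2.84×10⁵·cos37° ≈ 2.268×10⁵ m/s.
T = 2πm/(|q|B) = 2π(3.322×10⁻²⁷)/((1.602×10⁻¹⁹)(0.0241)) ≈ 5.406×10⁻⁶ s.
pitch = v∥ T = (2.268×10⁵)(5.406×10⁻⁶) ≈ 1.23 m.

p ≈ 1.23 m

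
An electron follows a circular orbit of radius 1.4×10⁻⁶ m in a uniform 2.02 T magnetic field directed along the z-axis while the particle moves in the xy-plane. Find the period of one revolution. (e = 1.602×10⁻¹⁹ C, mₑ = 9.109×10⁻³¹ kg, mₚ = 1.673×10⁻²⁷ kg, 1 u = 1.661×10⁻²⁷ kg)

The cyclotron period depends only on m, q, B: T = 2πm/(|q|B).
T = 2π(9.109×10⁻³¹)/((1.602×10⁻¹⁹)(2.02)) ≈ 1.77×10⁻¹¹ s.

T ≈ 1.77×10⁻¹¹ s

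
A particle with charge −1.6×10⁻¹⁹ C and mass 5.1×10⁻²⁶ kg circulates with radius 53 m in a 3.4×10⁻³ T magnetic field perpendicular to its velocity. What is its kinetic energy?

v = |q|Br/m, then KE = ½mv² = (qBr)²/(2m).
v = (1.6×10⁻¹⁹)(3.4×10⁻³)(53)/5.1×10⁻²⁶ ≈ 5.653×10⁵ m/s.
KE = ½(5.1×10⁻²⁶)(5.653×10⁵)² ≈ 8.1×10⁻¹⁵ J = 5.1×10⁴ eV.

KE ≈ 5.1×10⁴ eV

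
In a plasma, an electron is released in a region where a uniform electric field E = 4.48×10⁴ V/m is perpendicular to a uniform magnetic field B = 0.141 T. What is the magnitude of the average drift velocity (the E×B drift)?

In crossed fields the guiding centre drifts at v_d = |E×B|/B² = E/B, independent of charge and mass.
v_d = 4.48×10⁴/0.141 = 3.18×10⁵ m/s.

v_d ≈ 3.18×10⁵ m/s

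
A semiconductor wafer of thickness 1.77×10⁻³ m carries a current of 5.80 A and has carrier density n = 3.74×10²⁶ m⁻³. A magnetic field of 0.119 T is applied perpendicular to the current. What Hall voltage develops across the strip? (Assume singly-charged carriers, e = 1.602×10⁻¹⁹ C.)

V_H ≈ 6.51×10⁻⁶ V

V_H = IB/(n e t).
V_H = (5.80)(0.119)/((3.74×10²⁶)(1.602×10⁻¹⁹)(1.77×10⁻³)) ≈ 6.51×10⁻⁶ V.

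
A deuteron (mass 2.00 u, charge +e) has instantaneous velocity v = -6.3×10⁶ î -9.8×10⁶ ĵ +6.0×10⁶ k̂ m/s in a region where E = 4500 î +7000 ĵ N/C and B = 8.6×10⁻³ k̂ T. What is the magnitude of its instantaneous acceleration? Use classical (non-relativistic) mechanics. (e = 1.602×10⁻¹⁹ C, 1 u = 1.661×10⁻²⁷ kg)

v×B = (-8.43×10⁴, 5.42×10⁴, 0) N/C.
E + v×B = (-7.98×10⁴, 6.12×10⁴, 0) N/C.
F = q(E + v×B) = (1.602×10⁻¹⁹ C)·(-7.98×10⁴, 6.12×10⁴, 0) = (-1.28×10⁻¹⁴, 9.80×10⁻¹⁵, 0) N.
|a| = |F|/m = 1.611×10⁻¹⁴/3.322×10⁻²⁷ ≈ 4.85×10¹² m/s².

|a| ≈ 4.85×10¹² m/s²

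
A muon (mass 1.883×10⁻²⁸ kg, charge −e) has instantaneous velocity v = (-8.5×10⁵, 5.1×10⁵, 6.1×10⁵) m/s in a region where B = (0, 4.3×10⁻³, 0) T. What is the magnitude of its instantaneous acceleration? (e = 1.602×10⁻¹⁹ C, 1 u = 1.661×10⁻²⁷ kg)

v×B = (-2620, 0, -3660) N/C.
F = q v×B = (−1.602×10⁻¹⁹ C)·(-2620, 0, -3660) = (4.20×10⁻¹⁶, 0, 5.86×10⁻¹⁶) N.
|a| = |F|/m = 7.207×10⁻¹⁶/1.883×10⁻²⁸ ≈ 3.83×10¹² m/s².

|a| ≈ 3.83×10¹² m/s²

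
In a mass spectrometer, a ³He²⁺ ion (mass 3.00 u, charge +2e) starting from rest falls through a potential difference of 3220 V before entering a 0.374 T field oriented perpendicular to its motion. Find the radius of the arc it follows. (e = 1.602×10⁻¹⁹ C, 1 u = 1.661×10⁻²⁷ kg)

r ≈ 0.0268 m

Acceleration: |q|V = ½mv² ⇒ v = √(2|q|V/m) = √(2·3.204×10⁻¹⁹·3220/4.983×10⁻²⁷) ≈ 6.435×10⁵ m/s.
In the field: r = mv/(|q|B) = (4.983×10⁻²⁷)(6.435×10⁵)/((3.204×10⁻¹⁹)(0.374)) ≈ 0.0268 m.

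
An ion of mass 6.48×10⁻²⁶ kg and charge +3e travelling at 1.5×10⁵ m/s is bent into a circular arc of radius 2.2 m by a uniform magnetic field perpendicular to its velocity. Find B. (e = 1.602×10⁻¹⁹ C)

From |q|vB = mv²/r, B = mv/(|q|r).
B = (6.48×10⁻²⁶)(1.5×10⁵)/((4.806×10⁻¹⁹)(2.2)) ≈ 9.2×10⁻³ T.

B ≈ 9.2×10⁻³ T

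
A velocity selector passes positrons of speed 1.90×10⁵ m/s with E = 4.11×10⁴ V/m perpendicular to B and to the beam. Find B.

B = 0.216 T

Balance of forces in the selector: qE = qvB ⇒ B = E/v.
B = 4.11×10⁴/1.90×10⁵ = 0.216 T.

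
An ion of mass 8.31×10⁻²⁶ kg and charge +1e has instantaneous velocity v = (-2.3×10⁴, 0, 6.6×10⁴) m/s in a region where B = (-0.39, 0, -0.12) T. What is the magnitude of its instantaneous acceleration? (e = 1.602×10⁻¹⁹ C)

|a| ≈ 5.49×10¹⁰ m/s²

v×B = (0, -2.85×10⁴, 0) N/C.
F = q v×B = (1.602×10⁻¹⁹ C)·(0, -2.85×10⁴, 0) = (0, -4.57×10⁻¹⁵, 0) N.
|a| = |F|/m = 4.566×10⁻¹⁵/8.31×10⁻²⁶ ≈ 5.49×10¹⁰ m/s².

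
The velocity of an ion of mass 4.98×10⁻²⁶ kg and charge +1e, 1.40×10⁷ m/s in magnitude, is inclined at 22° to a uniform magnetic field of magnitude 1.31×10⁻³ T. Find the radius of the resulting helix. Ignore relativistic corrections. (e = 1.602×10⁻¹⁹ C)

v⊥ = v sinθ = 1.40×10⁷·sin22° ≈ 5.244×10⁶ m/s.
r = m v⊥/(|q|B) = (4.98×10⁻²⁶)(5.244×10⁶)/((1.602×10⁻¹⁹)(1.31×10⁻³)) ≈ 1240 m.

r ≈ 1240 m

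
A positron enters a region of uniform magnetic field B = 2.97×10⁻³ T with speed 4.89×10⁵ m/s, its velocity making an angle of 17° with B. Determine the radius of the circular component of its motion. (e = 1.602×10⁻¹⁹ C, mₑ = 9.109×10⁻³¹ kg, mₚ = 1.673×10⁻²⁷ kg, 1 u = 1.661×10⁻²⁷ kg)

r ≈ 2.74×10⁻⁴ m

v⊥ = v sinθ = 4.89×10⁵·sin17° ≈ 1.430×10⁵ m/s.
r = m v⊥/(|q|B) = (9.109×10⁻³¹)(1.430×10⁵)/((1.602×10⁻¹⁹)(2.97×10⁻³)) ≈ 2.74×10⁻⁴ m.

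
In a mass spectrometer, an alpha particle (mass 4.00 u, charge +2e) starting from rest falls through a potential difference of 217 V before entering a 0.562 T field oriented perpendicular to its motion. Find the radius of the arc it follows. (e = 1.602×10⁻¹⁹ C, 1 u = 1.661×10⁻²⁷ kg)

Acceleration: |q|V = ½mv² ⇒ v = √(2|q|V/m) = √(2·3.204×10⁻¹⁹·217/6.644×10⁻²⁷) ≈ 1.447×10⁵ m/s.
In the field: r = mv/(|q|B) = (6.644×10⁻²⁷)(1.447×10⁵)/((3.204×10⁻¹⁹)(0.562)) ≈ 5.34×10⁻³ m.

r ≈ 5.34×10⁻³ m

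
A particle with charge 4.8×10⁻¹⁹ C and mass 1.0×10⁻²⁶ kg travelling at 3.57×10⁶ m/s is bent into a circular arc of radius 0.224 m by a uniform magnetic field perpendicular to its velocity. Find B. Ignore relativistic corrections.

From |q|vB = mv²/r, B = mv/(|q|r).
B = (1.0×10⁻²⁶)(3.57×10⁶)/((4.8×10⁻¹⁹)(0.224)) ≈ 0.332 T.

B ≈ 0.332 T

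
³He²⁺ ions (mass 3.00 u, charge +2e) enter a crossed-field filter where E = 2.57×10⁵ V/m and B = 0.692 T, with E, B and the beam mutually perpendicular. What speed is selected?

Straight-line motion ⇒ electric and magnetic forces cancel, so E = vB.
v = E/B = 2.57×10⁵/0.692 = 3.71×10⁵ m/s.
The result is independent of the particle's charge and mass.

v = 3.71×10⁵ m/s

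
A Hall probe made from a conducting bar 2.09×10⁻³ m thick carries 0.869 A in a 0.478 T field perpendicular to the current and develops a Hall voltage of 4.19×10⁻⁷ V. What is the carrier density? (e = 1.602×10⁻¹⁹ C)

From V_H = IB/(n e t), n = IB/(V_H e t).
n = (0.869)(0.478)/((4.19×10⁻⁷)(1.602×10⁻¹⁹)(2.09×10⁻³)) ≈ 2.96×10²⁷ m⁻³.

n ≈ 2.96×10²⁷ m⁻³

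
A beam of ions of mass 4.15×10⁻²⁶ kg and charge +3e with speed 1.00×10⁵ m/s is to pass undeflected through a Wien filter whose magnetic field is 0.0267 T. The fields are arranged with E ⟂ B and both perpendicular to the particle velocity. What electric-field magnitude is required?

E = 2670 V/m

For straight-line motion qE = qvB, so E = vB.
E = 1.00×10⁵ × 0.0267 = 2670 V/m.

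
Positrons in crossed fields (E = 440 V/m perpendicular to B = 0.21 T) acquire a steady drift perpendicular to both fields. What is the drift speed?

v_d ≈ 2100 m/s

In crossed fields the guiding centre drifts at v_d = |E×B|/B² = E/B, independent of charge and mass.
v_d = 440/0.21 = 2100 m/s.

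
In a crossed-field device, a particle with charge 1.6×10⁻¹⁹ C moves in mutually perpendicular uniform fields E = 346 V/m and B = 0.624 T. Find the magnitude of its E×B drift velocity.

The E×B drift speed is v_d = E/B.
v_d = 346/0.624 = 554 m/s.

v_d ≈ 554 m/s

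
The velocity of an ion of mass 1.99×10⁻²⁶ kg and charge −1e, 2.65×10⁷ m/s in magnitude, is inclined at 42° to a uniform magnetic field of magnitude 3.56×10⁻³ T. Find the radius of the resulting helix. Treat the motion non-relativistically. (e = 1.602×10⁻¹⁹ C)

r ≈ 619 m

v⊥ = v sinθ = 2.65×10⁷·sin42° ≈ 1.773×10⁷ m/s.
r = m v⊥/(|q|B) = (1.99×10⁻²⁶)(1.773×10⁷)/((1.602×10⁻¹⁹)(3.56×10⁻³)) ≈ 619 m.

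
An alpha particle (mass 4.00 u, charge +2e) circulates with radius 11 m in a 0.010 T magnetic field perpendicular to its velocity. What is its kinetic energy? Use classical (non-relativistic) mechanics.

KE ≈ 5.8×10⁵ eV

v = |q|Br/m, then KE = ½mv² = (qBr)²/(2m).
v = (3.204×10⁻¹⁹)(0.010)(11)/6.644×10⁻²⁷ ≈ 5.305×10⁶ m/s.
KE = ½(6.644×10⁻²⁷)(5.305×10⁶)² ≈ 9.3×10⁻¹⁴ J = 5.8×10⁵ eV.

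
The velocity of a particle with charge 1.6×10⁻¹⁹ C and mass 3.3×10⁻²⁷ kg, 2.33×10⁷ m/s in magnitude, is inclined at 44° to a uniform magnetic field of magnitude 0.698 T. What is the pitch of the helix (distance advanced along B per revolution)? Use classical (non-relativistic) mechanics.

p ≈ 3.11 m

v∥ = v cosθ = 2.33×10⁷·cos44° ≈ 1.676×10⁷ m/s.
T = 2πm/(|q|B) = 2π(3.3×10⁻²⁷)/((1.6×10⁻¹⁹)(0.698)) ≈ 1.857×10⁻⁷ s.
pitch = v∥ T = (1.676×10⁷)(1.857×10⁻⁷) ≈ 3.11 m.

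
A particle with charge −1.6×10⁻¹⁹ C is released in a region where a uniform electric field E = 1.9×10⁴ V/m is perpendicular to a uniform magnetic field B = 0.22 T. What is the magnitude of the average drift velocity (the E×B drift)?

v_d ≈ 8.6×10⁴ m/s

The steady drift has the magnetic force balancing the electric force, so v_d = E/B.
v_d = 1.9×10⁴/0.22 = 8.6×10⁴ m/s.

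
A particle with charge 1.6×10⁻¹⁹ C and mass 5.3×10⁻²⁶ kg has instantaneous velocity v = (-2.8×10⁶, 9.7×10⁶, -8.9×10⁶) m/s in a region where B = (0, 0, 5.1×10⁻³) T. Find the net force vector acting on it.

F ≈ (7.92×10⁻¹⁵, 2.28×10⁻¹⁵, 0) N

v×B = (4.95×10⁴, 1.43×10⁴, 0) N/C.
F = q v×B = (1.6×10⁻¹⁹ C)·(4.95×10⁴, 1.43×10⁴, 0) = (7.92×10⁻¹⁵, 2.28×10⁻¹⁵, 0) N.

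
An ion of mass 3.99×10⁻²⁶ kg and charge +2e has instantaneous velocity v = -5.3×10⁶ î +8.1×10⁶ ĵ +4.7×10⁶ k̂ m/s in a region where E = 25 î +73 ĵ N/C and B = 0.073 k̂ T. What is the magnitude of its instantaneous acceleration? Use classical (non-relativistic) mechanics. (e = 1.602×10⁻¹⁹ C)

|a| ≈ 5.67×10¹² m/s²

v×B = (5.91×10⁵, 3.87×10⁵, 0) N/C.
E + v×B = (5.91×10⁵, 3.87×10⁵, 0) N/C.
F = q(E + v×B) = (3.204×10⁻¹⁹ C)·(5.91×10⁵, 3.87×10⁵, 0) = (1.89×10⁻¹³, 1.24×10⁻¹³, 0) N.
|a| = |F|/m = 2.264×10⁻¹³/3.99×10⁻²⁶ ≈ 5.67×10¹² m/s².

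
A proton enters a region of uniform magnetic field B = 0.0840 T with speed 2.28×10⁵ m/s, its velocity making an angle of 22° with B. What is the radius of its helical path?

r ≈ 0.0106 m

v⊥ = v sinθ = 2.28×10⁵·sin22° ≈ 8.541×10⁴ m/s.
r = m v⊥/(|q|B) = (1.673×10⁻²⁷)(8.541×10⁴)/((1.602×10⁻¹⁹)(0.0840)) ≈ 0.0106 m.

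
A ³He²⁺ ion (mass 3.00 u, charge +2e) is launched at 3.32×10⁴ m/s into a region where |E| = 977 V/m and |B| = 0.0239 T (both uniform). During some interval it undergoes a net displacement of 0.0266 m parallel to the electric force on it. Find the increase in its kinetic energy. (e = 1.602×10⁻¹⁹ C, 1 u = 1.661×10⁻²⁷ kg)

The magnetic force is always ⟂ v and does no work; only the electric force changes KE.
ΔKE = F_E · d = |q|E d = (3.204×10⁻¹⁹)(977)(0.0266) ≈ 8.33×10⁻¹⁸ J.

ΔKE ≈ 8.33×10⁻¹⁸ J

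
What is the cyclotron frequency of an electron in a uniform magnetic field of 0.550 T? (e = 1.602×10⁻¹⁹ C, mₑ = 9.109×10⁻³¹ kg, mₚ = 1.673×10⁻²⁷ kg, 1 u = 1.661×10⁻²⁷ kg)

f ≈ 1.54×10¹⁰ Hz

f = |q|B/(2πm).
f = (1.602×10⁻¹⁹)(0.550)/(2π·9.109×10⁻³¹) ≈ 1.54×10¹⁰ Hz.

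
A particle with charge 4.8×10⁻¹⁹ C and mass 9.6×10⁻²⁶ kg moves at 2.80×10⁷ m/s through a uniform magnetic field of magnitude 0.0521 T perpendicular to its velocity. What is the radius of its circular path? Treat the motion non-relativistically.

The magnetic force provides the centripetal force: |q|vB = mv²/r.
r = mv/(|q|B) = (9.6×10⁻²⁶)(2.80×10⁷)/((4.8×10⁻¹⁹)(0.0521)) ≈ 107 m.

r ≈ 107 m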